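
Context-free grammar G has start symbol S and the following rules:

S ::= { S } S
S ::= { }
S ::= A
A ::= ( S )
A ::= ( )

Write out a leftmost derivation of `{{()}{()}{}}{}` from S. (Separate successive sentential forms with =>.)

S => {S}S   [S ::= { S } S]
{S}S => {{S}S}S   [S ::= { S } S]
{{S}S}S => {{A}S}S   [S ::= A]
{{A}S}S => {{()}S}S   [A ::= ( )]
{{()}S}S => {{()}{S}S}S   [S ::= { S } S]
{{()}{S}S}S => {{()}{A}S}S   [S ::= A]
{{()}{A}S}S => {{()}{()}S}S   [A ::= ( )]
{{()}{()}S}S => {{()}{()}{}}S   [S ::= { }]
{{()}{()}{}}S => {{()}{()}{}}{}   [S ::= { }]

S=>{S}S=>{{S}S}S=>{{A}S}S=>{{()}S}S=>{{()}{S}S}S=>{{()}{A}S}S=>{{()}{()}S}S=>{{()}{()}{}}S=>{{()}{()}{}}{}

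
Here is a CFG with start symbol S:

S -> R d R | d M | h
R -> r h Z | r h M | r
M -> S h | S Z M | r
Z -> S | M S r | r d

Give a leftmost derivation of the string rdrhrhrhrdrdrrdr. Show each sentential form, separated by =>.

S=>RdR=>rdR=>rdrhM=>rdrhSZM=>rdrhRdRZM=>rdrhrhZdRZM=>rdrhrhSdRZM=>rdrhrhRdRdRZM=>rdrhrhrhMdRdRZM=>rdrhrhrhrdRdRZM=>rdrhrhrhrdrdRZM=>rdrhrhrhrdrdrZM=>rdrhrhrhrdrdrrdM=>rdrhrhrhrdrdrrdr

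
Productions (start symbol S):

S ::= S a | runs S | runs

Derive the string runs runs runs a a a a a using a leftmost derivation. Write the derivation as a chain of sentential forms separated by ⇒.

S ⇒ S a ⇒ S a a ⇒ S a a a ⇒ S a a a a ⇒ runs S a a a a ⇒ runs runs S a a a a ⇒ runs runs S a a a a a ⇒ runs runs runs a a a a a

S ⇒ S a   [S ::= S a]
S a ⇒ S a a   [S ::= S a]
S a a ⇒ S a a a   [S ::= S a]
S a a a ⇒ S a a a a   [S ::= S a]
S a a a a ⇒ runs S a a a a   [S ::= runs S]
runs S a a a a ⇒ runs runs S a a a a   [S ::= runs S]
runs runs S a a a a ⇒ runs runs S a a a a a   [S ::= S a]
runs runs S a a a a a ⇒ runs runs runs a a a a a   [S ::= runs]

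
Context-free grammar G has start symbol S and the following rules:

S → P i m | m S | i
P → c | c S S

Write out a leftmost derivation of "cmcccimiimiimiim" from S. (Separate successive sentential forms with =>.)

S => Pim => cSSim => cmSSim => cmPimSim => cmcSSimSim => cmcPimSimSim => cmccSSimSimSim => cmccPimSimSimSim => cmcccimSimSimSim => cmcccimiimSimSim => cmcccimiimiimSim => cmcccimiimiimiim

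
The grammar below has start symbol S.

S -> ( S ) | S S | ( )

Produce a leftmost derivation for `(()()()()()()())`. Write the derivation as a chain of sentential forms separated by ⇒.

S ⇒ (S) ⇒ (SS) ⇒ (SSS) ⇒ (SSSS) ⇒ (SSSSS) ⇒ (SSSSSS) ⇒ (()SSSSS) ⇒ (()()SSSS) ⇒ (()()SSSSS) ⇒ (()()()SSSS) ⇒ (()()()()SSS) ⇒ (()()()()()SS) ⇒ (()()()()()()S) ⇒ (()()()()()()())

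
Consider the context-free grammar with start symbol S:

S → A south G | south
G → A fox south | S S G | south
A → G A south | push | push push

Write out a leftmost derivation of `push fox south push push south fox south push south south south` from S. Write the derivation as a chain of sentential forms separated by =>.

S => A south G => G A south south G => A fox south A south south G => G A south fox south A south south G => A fox south A south fox south A south south G => push fox south A south fox south A south south G => push fox south push push south fox south A south south G => push fox south push push south fox south push south south G => push fox south push push south fox south push south south south

S => A south G   [S → A south G]
A south G => G A south south G   [A → G A south]
G A south south G => A fox south A south south G   [G → A fox south]
A fox south A south south G => G A south fox south A south south G   [A → G A south]
G A south fox south A south south G => A fox south A south fox south A south south G   [G → A fox south]
A fox south A south fox south A south south G => push fox south A south fox south A south south G   [A → push]
push fox south A south fox south A south south G => push fox south push push south fox south A south south G   [A → push push]
push fox south push push south fox south A south south G => push fox south push push south fox south push south south G   [A → push]
push fox south push push south fox south push south south G => push fox south push push south fox south push south south south   [G → south]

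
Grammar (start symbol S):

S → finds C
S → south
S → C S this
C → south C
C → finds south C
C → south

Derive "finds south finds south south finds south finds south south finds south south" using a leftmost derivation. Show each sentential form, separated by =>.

S => finds C => finds south C => finds south finds south C => finds south finds south south C => finds south finds south south finds south C => finds south finds south south finds south finds south C => finds south finds south south finds south finds south south C => finds south finds south south finds south finds south south finds south C => finds south finds south south finds south finds south south finds south south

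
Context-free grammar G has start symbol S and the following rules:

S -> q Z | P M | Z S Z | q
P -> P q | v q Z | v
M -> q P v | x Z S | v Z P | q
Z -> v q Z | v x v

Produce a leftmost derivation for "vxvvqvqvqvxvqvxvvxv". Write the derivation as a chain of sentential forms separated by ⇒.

S ⇒ ZSZ ⇒ vxvSZ ⇒ vxvZSZZ ⇒ vxvvqZSZZ ⇒ vxvvqvqZSZZ ⇒ vxvvqvqvqZSZZ ⇒ vxvvqvqvqvxvSZZ ⇒ vxvvqvqvqvxvqZZ ⇒ vxvvqvqvqvxvqvxvZ ⇒ vxvvqvqvqvxvqvxvvxv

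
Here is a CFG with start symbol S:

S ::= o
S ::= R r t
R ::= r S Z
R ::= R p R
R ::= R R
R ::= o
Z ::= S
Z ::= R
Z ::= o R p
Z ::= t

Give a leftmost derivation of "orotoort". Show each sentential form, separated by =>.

S => Rrt   [S ::= R r t]
Rrt => RRrt   [R ::= R R]
RRrt => RRRrt   [R ::= R R]
RRRrt => RRRRrt   [R ::= R R]
RRRRrt => oRRRrt   [R ::= o]
oRRRrt => orSZRRrt   [R ::= r S Z]
orSZRRrt => oroZRRrt   [S ::= o]
oroZRRrt => orotRRrt   [Z ::= t]
orotRRrt => orotoRrt   [R ::= o]
orotoRrt => orotoort   [R ::= o]

S => Rrt => RRrt => RRRrt => RRRRrt => oRRRrt => orSZRRrt => oroZRRrt => orotRRrt => orotoRrt => orotoort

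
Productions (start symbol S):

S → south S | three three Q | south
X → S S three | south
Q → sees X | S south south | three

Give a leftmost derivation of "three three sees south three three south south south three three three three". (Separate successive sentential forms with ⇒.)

S ⇒ three three Q ⇒ three three sees X ⇒ three three sees S S three ⇒ three three sees south S S three ⇒ three three sees south three three Q S three ⇒ three three sees south three three S south south S three ⇒ three three sees south three three south south south S three ⇒ three three sees south three three south south south three three Q three ⇒ three three sees south three three south south south three three three three

S ⇒ three three Q   [S → three three Q]
three three Q ⇒ three three sees X   [Q → sees X]
three three sees X ⇒ three three sees S S three   [X → S S three]
three three sees S S three ⇒ three three sees south S S three   [S → south S]
three three sees south S S three ⇒ three three sees south three three Q S three   [S → three three Q]
three three sees south three three Q S three ⇒ three three sees south three three S south south S three   [Q → S south south]
three three sees south three three S south south S three ⇒ three three sees south three three south south south S three   [S → south]
three three sees south three three south south south S three ⇒ three three sees south three three south south south three three Q three   [S → three three Q]
three three sees south three three south south south three three Q three ⇒ three three sees south three three south south south three three three three   [Q → three]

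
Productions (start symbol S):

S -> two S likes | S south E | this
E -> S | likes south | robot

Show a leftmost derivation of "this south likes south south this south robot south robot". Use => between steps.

S => S south E => S south E south E => this south E south E => this south likes south south E => this south likes south south S => this south likes south south S south E => this south likes south south S south E south E => this south likes south south this south E south E => this south likes south south this south robot south E => this south likes south south this south robot south robot

S => S south E   [S -> S south E]
S south E => S south E south E   [S -> S south E]
S south E south E => this south E south E   [S -> this]
this south E south E => this south likes south south E   [E -> likes south]
this south likes south south E => this south likes south south S   [E -> S]
this south likes south south S => this south likes south south S south E   [S -> S south E]
this south likes south south S south E => this south likes south south S south E south E   [S -> S south E]
this south likes south south S south E south E => this south likes south south this south E south E   [S -> this]
this south likes south south this south E south E => this south likes south south this south robot south E   [E -> robot]
this south likes south south this south robot south E => this south likes south south this south robot south robot   [E -> robot]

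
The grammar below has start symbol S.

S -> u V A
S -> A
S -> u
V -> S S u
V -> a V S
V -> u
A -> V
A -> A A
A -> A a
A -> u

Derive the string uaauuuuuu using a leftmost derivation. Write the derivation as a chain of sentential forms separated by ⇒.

S⇒uVA⇒uaVSA⇒uaaVSSA⇒uaaSSuSSA⇒uaauSuSSA⇒uaauuuSSA⇒uaauuuuSA⇒uaauuuuuA⇒uaauuuuuu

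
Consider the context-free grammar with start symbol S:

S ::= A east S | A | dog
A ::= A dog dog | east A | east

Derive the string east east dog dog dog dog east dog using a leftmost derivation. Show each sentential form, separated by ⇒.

S ⇒ A east S ⇒ A dog dog east S ⇒ A dog dog dog dog east S ⇒ east A dog dog dog dog east S ⇒ east east dog dog dog dog east S ⇒ east east dog dog dog dog east dog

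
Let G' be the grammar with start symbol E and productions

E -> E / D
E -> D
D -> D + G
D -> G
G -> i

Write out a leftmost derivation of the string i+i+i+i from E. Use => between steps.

E => D => D+G => D+G+G => D+G+G+G => G+G+G+G => i+G+G+G => i+i+G+G => i+i+i+G => i+i+i+i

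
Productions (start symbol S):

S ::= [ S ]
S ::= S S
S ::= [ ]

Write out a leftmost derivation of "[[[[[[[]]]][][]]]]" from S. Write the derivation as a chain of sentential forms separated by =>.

S => [S]   [S ::= [ S ]]
[S] => [[S]]   [S ::= [ S ]]
[[S]] => [[[S]]]   [S ::= [ S ]]
[[[S]]] => [[[SS]]]   [S ::= S S]
[[[SS]]] => [[[SSS]]]   [S ::= S S]
[[[SSS]]] => [[[[S]SS]]]   [S ::= [ S ]]
[[[[S]SS]]] => [[[[[S]]SS]]]   [S ::= [ S ]]
[[[[[S]]SS]]] => [[[[[[S]]]SS]]]   [S ::= [ S ]]
[[[[[[S]]]SS]]] => [[[[[[[]]]]SS]]]   [S ::= [ ]]
[[[[[[[]]]]SS]]] => [[[[[[[]]]][]S]]]   [S ::= [ ]]
[[[[[[[]]]][]S]]] => [[[[[[[]]]][][]]]]   [S ::= [ ]]

S => [S] => [[S]] => [[[S]]] => [[[SS]]] => [[[SSS]]] => [[[[S]SS]]] => [[[[[S]]SS]]] => [[[[[[S]]]SS]]] => [[[[[[[]]]]SS]]] => [[[[[[[]]]][]S]]] => [[[[[[[]]]][][]]]]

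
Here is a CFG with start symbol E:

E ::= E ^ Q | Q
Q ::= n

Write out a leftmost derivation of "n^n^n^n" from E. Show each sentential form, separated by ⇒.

E ⇒ E^Q ⇒ E^Q^Q ⇒ E^Q^Q^Q ⇒ Q^Q^Q^Q ⇒ n^Q^Q^Q ⇒ n^n^Q^Q ⇒ n^n^n^Q ⇒ n^n^n^n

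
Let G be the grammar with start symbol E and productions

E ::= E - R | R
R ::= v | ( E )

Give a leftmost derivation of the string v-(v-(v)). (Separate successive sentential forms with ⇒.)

E⇒E-R⇒R-R⇒v-R⇒v-(E)⇒v-(E-R)⇒v-(R-R)⇒v-(v-R)⇒v-(v-(E))⇒v-(v-(R))⇒v-(v-(v))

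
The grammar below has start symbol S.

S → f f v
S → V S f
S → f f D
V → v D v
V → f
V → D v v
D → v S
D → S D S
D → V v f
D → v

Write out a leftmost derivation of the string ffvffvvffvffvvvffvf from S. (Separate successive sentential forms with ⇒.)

S⇒VSf⇒DvvSf⇒SDSvvSf⇒ffvDSvvSf⇒ffvSDSSvvSf⇒ffvffvDSSvvSf⇒ffvffvvSSvvSf⇒ffvffvvffvSvvSf⇒ffvffvvffvffvvvSf⇒ffvffvvffvffvvvffvf

S ⇒ VSf   [S → V S f]
VSf ⇒ DvvSf   [V → D v v]
DvvSf ⇒ SDSvvSf   [D → S D S]
SDSvvSf ⇒ ffvDSvvSf   [S → f f v]
ffvDSvvSf ⇒ ffvSDSSvvSf   [D → S D S]
ffvSDSSvvSf ⇒ ffvffvDSSvvSf   [S → f f v]
ffvffvDSSvvSf ⇒ ffvffvvSSvvSf   [D → v]
ffvffvvSSvvSf ⇒ ffvffvvffvSvvSf   [S → f f v]
ffvffvvffvSvvSf ⇒ ffvffvvffvffvvvSf   [S → f f v]
ffvffvvffvffvvvSf ⇒ ffvffvvffvffvvvffvf   [S → f f v]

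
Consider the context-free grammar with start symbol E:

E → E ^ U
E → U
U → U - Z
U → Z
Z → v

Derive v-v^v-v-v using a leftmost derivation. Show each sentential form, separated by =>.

E=>E^U=>U^U=>U-Z^U=>Z-Z^U=>v-Z^U=>v-v^U=>v-v^U-Z=>v-v^U-Z-Z=>v-v^Z-Z-Z=>v-v^v-Z-Z=>v-v^v-v-Z=>v-v^v-v-v

E => E^U   [E → E ^ U]
E^U => U^U   [E → U]
U^U => U-Z^U   [U → U - Z]
U-Z^U => Z-Z^U   [U → Z]
Z-Z^U => v-Z^U   [Z → v]
v-Z^U => v-v^U   [Z → v]
v-v^U => v-v^U-Z   [U → U - Z]
v-v^U-Z => v-v^U-Z-Z   [U → U - Z]
v-v^U-Z-Z => v-v^Z-Z-Z   [U → Z]
v-v^Z-Z-Z => v-v^v-Z-Z   [Z → v]
v-v^v-Z-Z => v-v^v-v-Z   [Z → v]
v-v^v-v-Z => v-v^v-v-v   [Z → v]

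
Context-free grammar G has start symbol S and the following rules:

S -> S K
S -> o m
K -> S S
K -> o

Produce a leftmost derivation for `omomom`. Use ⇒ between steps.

S⇒SK⇒omK⇒omSS⇒omomS⇒omomom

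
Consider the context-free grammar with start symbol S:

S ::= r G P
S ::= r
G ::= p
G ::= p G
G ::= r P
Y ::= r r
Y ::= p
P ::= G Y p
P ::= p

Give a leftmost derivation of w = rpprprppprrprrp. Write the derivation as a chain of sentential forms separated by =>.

S => rGP   [S ::= r G P]
rGP => rpP   [G ::= p]
rpP => rpGYp   [P ::= G Y p]
rpGYp => rppGYp   [G ::= p G]
rppGYp => rpprPYp   [G ::= r P]
rpprPYp => rpprGYpYp   [P ::= G Y p]
rpprGYpYp => rpprpGYpYp   [G ::= p G]
rpprpGYpYp => rpprprPYpYp   [G ::= r P]
rpprprPYpYp => rpprprGYpYpYp   [P ::= G Y p]
rpprprGYpYpYp => rpprprpYpYpYp   [G ::= p]
rpprprpYpYpYp => rpprprpppYpYp   [Y ::= p]
rpprprpppYpYp => rpprprppprrpYp   [Y ::= r r]
rpprprppprrpYp => rpprprppprrprrp   [Y ::= r r]

S => rGP => rpP => rpGYp => rppGYp => rpprPYp => rpprGYpYp => rpprpGYpYp => rpprprPYpYp => rpprprGYpYpYp => rpprprpYpYpYp => rpprprpppYpYp => rpprprppprrpYp => rpprprppprrprrp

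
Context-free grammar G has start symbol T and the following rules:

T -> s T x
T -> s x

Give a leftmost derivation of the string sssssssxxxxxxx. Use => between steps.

T => sTx   [T -> s T x]
sTx => ssTxx   [T -> s T x]
ssTxx => sssTxxx   [T -> s T x]
sssTxxx => ssssTxxxx   [T -> s T x]
ssssTxxxx => sssssTxxxxx   [T -> s T x]
sssssTxxxxx => ssssssTxxxxxx   [T -> s T x]
ssssssTxxxxxx => sssssssxxxxxxx   [T -> s x]

T => sTx => ssTxx => sssTxxx => ssssTxxxx => sssssTxxxxx => ssssssTxxxxxx => sssssssxxxxxxx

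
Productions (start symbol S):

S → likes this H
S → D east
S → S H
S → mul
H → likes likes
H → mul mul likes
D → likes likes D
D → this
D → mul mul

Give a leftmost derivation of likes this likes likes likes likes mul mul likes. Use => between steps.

S => S H => S H H => likes this H H H => likes this likes likes H H => likes this likes likes likes likes H => likes this likes likes likes likes mul mul likes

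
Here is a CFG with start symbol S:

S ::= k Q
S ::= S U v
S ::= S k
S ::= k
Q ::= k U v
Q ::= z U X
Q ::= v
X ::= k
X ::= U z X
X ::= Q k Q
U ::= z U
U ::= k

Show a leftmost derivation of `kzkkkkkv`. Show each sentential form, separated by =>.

S => SUv   [S ::= S U v]
SUv => SkUv   [S ::= S k]
SkUv => SkkUv   [S ::= S k]
SkkUv => kQkkUv   [S ::= k Q]
kQkkUv => kzUXkkUv   [Q ::= z U X]
kzUXkkUv => kzkXkkUv   [U ::= k]
kzkXkkUv => kzkkkkUv   [X ::= k]
kzkkkkUv => kzkkkkkv   [U ::= k]

S => SUv => SkUv => SkkUv => kQkkUv => kzUXkkUv => kzkXkkUv => kzkkkkUv => kzkkkkkv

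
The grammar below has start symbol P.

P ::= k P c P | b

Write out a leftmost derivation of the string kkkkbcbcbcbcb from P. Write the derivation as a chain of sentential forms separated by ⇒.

P ⇒ kPcP   [P ::= k P c P]
kPcP ⇒ kkPcPcP   [P ::= k P c P]
kkPcPcP ⇒ kkkPcPcPcP   [P ::= k P c P]
kkkPcPcPcP ⇒ kkkkPcPcPcPcP   [P ::= k P c P]
kkkkPcPcPcPcP ⇒ kkkkbcPcPcPcP   [P ::= b]
kkkkbcPcPcPcP ⇒ kkkkbcbcPcPcP   [P ::= b]
kkkkbcbcPcPcP ⇒ kkkkbcbcbcPcP   [P ::= b]
kkkkbcbcbcPcP ⇒ kkkkbcbcbcbcP   [P ::= b]
kkkkbcbcbcbcP ⇒ kkkkbcbcbcbcb   [P ::= b]

P ⇒ kPcP ⇒ kkPcPcP ⇒ kkkPcPcPcP ⇒ kkkkPcPcPcPcP ⇒ kkkkbcPcPcPcP ⇒ kkkkbcbcPcPcP ⇒ kkkkbcbcbcPcP ⇒ kkkkbcbcbcbcP ⇒ kkkkbcbcbcbcb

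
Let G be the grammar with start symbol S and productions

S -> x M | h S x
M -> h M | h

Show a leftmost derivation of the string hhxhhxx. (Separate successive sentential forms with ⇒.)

S ⇒ hSx   [S -> h S x]
hSx ⇒ hhSxx   [S -> h S x]
hhSxx ⇒ hhxMxx   [S -> x M]
hhxMxx ⇒ hhxhMxx   [M -> h M]
hhxhMxx ⇒ hhxhhxx   [M -> h]

S ⇒ hSx ⇒ hhSxx ⇒ hhxMxx ⇒ hhxhMxx ⇒ hhxhhxx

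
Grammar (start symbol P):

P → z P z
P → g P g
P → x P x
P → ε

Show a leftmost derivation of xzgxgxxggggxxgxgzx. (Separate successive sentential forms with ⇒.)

P ⇒ xPx   [P → x P x]
xPx ⇒ xzPzx   [P → z P z]
xzPzx ⇒ xzgPgzx   [P → g P g]
xzgPgzx ⇒ xzgxPxgzx   [P → x P x]
xzgxPxgzx ⇒ xzgxgPgxgzx   [P → g P g]
xzgxgPgxgzx ⇒ xzgxgxPxgxgzx   [P → x P x]
xzgxgxPxgxgzx ⇒ xzgxgxxPxxgxgzx   [P → x P x]
xzgxgxxPxxgxgzx ⇒ xzgxgxxgPgxxgxgzx   [P → g P g]
xzgxgxxgPgxxgxgzx ⇒ xzgxgxxggPggxxgxgzx   [P → g P g]
xzgxgxxggPggxxgxgzx ⇒ xzgxgxxggggxxgxgzx   [P → ε]

P ⇒ xPx ⇒ xzPzx ⇒ xzgPgzx ⇒ xzgxPxgzx ⇒ xzgxgPgxgzx ⇒ xzgxgxPxgxgzx ⇒ xzgxgxxPxxgxgzx ⇒ xzgxgxxgPgxxgxgzx ⇒ xzgxgxxggPggxxgxgzx ⇒ xzgxgxxggggxxgxgzx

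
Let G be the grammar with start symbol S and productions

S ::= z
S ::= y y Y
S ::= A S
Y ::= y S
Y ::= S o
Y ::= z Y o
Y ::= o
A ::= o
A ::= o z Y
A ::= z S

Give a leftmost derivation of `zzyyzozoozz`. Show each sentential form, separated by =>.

S=>AS=>zSS=>zASS=>zzSSS=>zzyyYSS=>zzyyzYoSS=>zzyyzSooSS=>zzyyzASooSS=>zzyyzoSooSS=>zzyyzozooSS=>zzyyzozoozS=>zzyyzozoozz

S => AS   [S ::= A S]
AS => zSS   [A ::= z S]
zSS => zASS   [S ::= A S]
zASS => zzSSS   [A ::= z S]
zzSSS => zzyyYSS   [S ::= y y Y]
zzyyYSS => zzyyzYoSS   [Y ::= z Y o]
zzyyzYoSS => zzyyzSooSS   [Y ::= S o]
zzyyzSooSS => zzyyzASooSS   [S ::= A S]
zzyyzASooSS => zzyyzoSooSS   [A ::= o]
zzyyzoSooSS => zzyyzozooSS   [S ::= z]
zzyyzozooSS => zzyyzozoozS   [S ::= z]
zzyyzozoozS => zzyyzozoozz   [S ::= z]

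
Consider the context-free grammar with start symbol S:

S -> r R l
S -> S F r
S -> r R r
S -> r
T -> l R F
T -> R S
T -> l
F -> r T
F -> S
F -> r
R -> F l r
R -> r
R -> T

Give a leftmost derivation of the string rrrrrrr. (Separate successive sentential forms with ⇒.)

S ⇒ SFr ⇒ rRrFr ⇒ rrrFr ⇒ rrrSr ⇒ rrrrRrr ⇒ rrrrrrr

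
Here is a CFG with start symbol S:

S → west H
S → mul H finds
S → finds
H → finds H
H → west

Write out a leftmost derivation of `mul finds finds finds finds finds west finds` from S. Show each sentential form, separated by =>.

S => mul H finds   [S → mul H finds]
mul H finds => mul finds H finds   [H → finds H]
mul finds H finds => mul finds finds H finds   [H → finds H]
mul finds finds H finds => mul finds finds finds H finds   [H → finds H]
mul finds finds finds H finds => mul finds finds finds finds H finds   [H → finds H]
mul finds finds finds finds H finds => mul finds finds finds finds finds H finds   [H → finds H]
mul finds finds finds finds finds H finds => mul finds finds finds finds finds west finds   [H → west]

S => mul H finds => mul finds H finds => mul finds finds H finds => mul finds finds finds H finds => mul finds finds finds finds H finds => mul finds finds finds finds finds H finds => mul finds finds finds finds finds west finds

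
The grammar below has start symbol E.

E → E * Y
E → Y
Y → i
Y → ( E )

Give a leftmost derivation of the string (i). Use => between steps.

E => Y   [E → Y]
Y => (E)   [Y → ( E )]
(E) => (Y)   [E → Y]
(Y) => (i)   [Y → i]

E=>Y=>(E)=>(Y)=>(i)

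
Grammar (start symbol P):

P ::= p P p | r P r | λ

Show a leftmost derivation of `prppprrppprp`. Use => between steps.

P => pPp => prPrp => prpPprp => prppPpprp => prpppPppprp => prppprPrppprp => prppprrppprp

P => pPp   [P ::= p P p]
pPp => prPrp   [P ::= r P r]
prPrp => prpPprp   [P ::= p P p]
prpPprp => prppPpprp   [P ::= p P p]
prppPpprp => prpppPppprp   [P ::= p P p]
prpppPppprp => prppprPrppprp   [P ::= r P r]
prppprPrppprp => prppprrppprp   [P ::= λ]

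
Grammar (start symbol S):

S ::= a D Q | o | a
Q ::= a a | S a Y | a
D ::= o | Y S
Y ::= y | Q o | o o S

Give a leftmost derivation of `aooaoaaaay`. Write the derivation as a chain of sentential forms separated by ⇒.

S ⇒ aDQ   [S ::= a D Q]
aDQ ⇒ aYSQ   [D ::= Y S]
aYSQ ⇒ aooSSQ   [Y ::= o o S]
aooSSQ ⇒ aooaDQSQ   [S ::= a D Q]
aooaDQSQ ⇒ aooaoQSQ   [D ::= o]
aooaoQSQ ⇒ aooaoaSQ   [Q ::= a]
aooaoaSQ ⇒ aooaoaaQ   [S ::= a]
aooaoaaQ ⇒ aooaoaaSaY   [Q ::= S a Y]
aooaoaaSaY ⇒ aooaoaaaaY   [S ::= a]
aooaoaaaaY ⇒ aooaoaaaay   [Y ::= y]

S⇒aDQ⇒aYSQ⇒aooSSQ⇒aooaDQSQ⇒aooaoQSQ⇒aooaoaSQ⇒aooaoaaQ⇒aooaoaaSaY⇒aooaoaaaaY⇒aooaoaaaay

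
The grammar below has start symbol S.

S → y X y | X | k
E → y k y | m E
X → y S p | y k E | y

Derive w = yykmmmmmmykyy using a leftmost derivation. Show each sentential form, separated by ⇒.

S ⇒ yXy ⇒ yykEy ⇒ yykmEy ⇒ yykmmEy ⇒ yykmmmEy ⇒ yykmmmmEy ⇒ yykmmmmmEy ⇒ yykmmmmmmEy ⇒ yykmmmmmmykyy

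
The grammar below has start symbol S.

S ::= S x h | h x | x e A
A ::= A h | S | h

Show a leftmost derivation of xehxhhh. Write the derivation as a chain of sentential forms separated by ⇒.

S ⇒ xeA ⇒ xeAh ⇒ xeAhh ⇒ xeAhhh ⇒ xeShhh ⇒ xehxhhh

S ⇒ xeA   [S ::= x e A]
xeA ⇒ xeAh   [A ::= A h]
xeAh ⇒ xeAhh   [A ::= A h]
xeAhh ⇒ xeAhhh   [A ::= A h]
xeAhhh ⇒ xeShhh   [A ::= S]
xeShhh ⇒ xehxhhh   [S ::= h x]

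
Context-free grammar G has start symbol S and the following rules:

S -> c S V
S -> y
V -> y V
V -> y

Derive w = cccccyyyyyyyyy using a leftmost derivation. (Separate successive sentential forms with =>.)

S => cSV => ccSVV => cccSVVV => ccccSVVVV => cccccSVVVVV => cccccyVVVVV => cccccyyVVVVV => cccccyyyVVVVV => cccccyyyyVVVV => cccccyyyyyVVV => cccccyyyyyyVVV => cccccyyyyyyyVV => cccccyyyyyyyyV => cccccyyyyyyyyy

S => cSV   [S -> c S V]
cSV => ccSVV   [S -> c S V]
ccSVV => cccSVVV   [S -> c S V]
cccSVVV => ccccSVVVV   [S -> c S V]
ccccSVVVV => cccccSVVVVV   [S -> c S V]
cccccSVVVVV => cccccyVVVVV   [S -> y]
cccccyVVVVV => cccccyyVVVVV   [V -> y V]
cccccyyVVVVV => cccccyyyVVVVV   [V -> y V]
cccccyyyVVVVV => cccccyyyyVVVV   [V -> y]
cccccyyyyVVVV => cccccyyyyyVVV   [V -> y]
cccccyyyyyVVV => cccccyyyyyyVVV   [V -> y V]
cccccyyyyyyVVV => cccccyyyyyyyVV   [V -> y]
cccccyyyyyyyVV => cccccyyyyyyyyV   [V -> y]
cccccyyyyyyyyV => cccccyyyyyyyyy   [V -> y]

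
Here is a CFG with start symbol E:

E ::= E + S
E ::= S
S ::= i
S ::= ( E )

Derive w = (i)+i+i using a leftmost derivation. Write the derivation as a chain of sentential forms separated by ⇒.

E ⇒ E+S ⇒ E+S+S ⇒ S+S+S ⇒ (E)+S+S ⇒ (S)+S+S ⇒ (i)+S+S ⇒ (i)+i+S ⇒ (i)+i+i

E ⇒ E+S   [E ::= E + S]
E+S ⇒ E+S+S   [E ::= E + S]
E+S+S ⇒ S+S+S   [E ::= S]
S+S+S ⇒ (E)+S+S   [S ::= ( E )]
(E)+S+S ⇒ (S)+S+S   [E ::= S]
(S)+S+S ⇒ (i)+S+S   [S ::= i]
(i)+S+S ⇒ (i)+i+S   [S ::= i]
(i)+i+S ⇒ (i)+i+i   [S ::= i]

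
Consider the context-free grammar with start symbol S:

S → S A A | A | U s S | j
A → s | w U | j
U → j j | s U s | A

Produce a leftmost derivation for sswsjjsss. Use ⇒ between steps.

S ⇒ UsS ⇒ AsS ⇒ ssS ⇒ ssSAA ⇒ ssAAA ⇒ sswUAA ⇒ sswsUsAA ⇒ sswsjjsAA ⇒ sswsjjssA ⇒ sswsjjsss

S ⇒ UsS   [S → U s S]
UsS ⇒ AsS   [U → A]
AsS ⇒ ssS   [A → s]
ssS ⇒ ssSAA   [S → S A A]
ssSAA ⇒ ssAAA   [S → A]
ssAAA ⇒ sswUAA   [A → w U]
sswUAA ⇒ sswsUsAA   [U → s U s]
sswsUsAA ⇒ sswsjjsAA   [U → j j]
sswsjjsAA ⇒ sswsjjssA   [A → s]
sswsjjssA ⇒ sswsjjsss   [A → s]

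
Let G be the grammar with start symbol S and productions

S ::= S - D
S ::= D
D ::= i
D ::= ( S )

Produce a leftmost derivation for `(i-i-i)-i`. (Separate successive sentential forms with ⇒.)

S ⇒ S-D ⇒ D-D ⇒ (S)-D ⇒ (S-D)-D ⇒ (S-D-D)-D ⇒ (D-D-D)-D ⇒ (i-D-D)-D ⇒ (i-i-D)-D ⇒ (i-i-i)-D ⇒ (i-i-i)-i

S ⇒ S-D   [S ::= S - D]
S-D ⇒ D-D   [S ::= D]
D-D ⇒ (S)-D   [D ::= ( S )]
(S)-D ⇒ (S-D)-D   [S ::= S - D]
(S-D)-D ⇒ (S-D-D)-D   [S ::= S - D]
(S-D-D)-D ⇒ (D-D-D)-D   [S ::= D]
(D-D-D)-D ⇒ (i-D-D)-D   [D ::= i]
(i-D-D)-D ⇒ (i-i-D)-D   [D ::= i]
(i-i-D)-D ⇒ (i-i-i)-D   [D ::= i]
(i-i-i)-D ⇒ (i-i-i)-i   [D ::= i]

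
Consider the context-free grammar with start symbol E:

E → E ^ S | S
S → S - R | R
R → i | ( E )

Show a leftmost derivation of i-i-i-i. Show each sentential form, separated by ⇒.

E ⇒ S   [E → S]
S ⇒ S-R   [S → S - R]
S-R ⇒ S-R-R   [S → S - R]
S-R-R ⇒ S-R-R-R   [S → S - R]
S-R-R-R ⇒ R-R-R-R   [S → R]
R-R-R-R ⇒ i-R-R-R   [R → i]
i-R-R-R ⇒ i-i-R-R   [R → i]
i-i-R-R ⇒ i-i-i-R   [R → i]
i-i-i-R ⇒ i-i-i-i   [R → i]

E ⇒ S ⇒ S-R ⇒ S-R-R ⇒ S-R-R-R ⇒ R-R-R-R ⇒ i-R-R-R ⇒ i-i-R-R ⇒ i-i-i-R ⇒ i-i-i-i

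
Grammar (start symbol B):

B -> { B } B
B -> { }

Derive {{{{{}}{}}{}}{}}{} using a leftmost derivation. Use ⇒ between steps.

B ⇒ {B}B ⇒ {{B}B}B ⇒ {{{B}B}B}B ⇒ {{{{B}B}B}B}B ⇒ {{{{{}}B}B}B}B ⇒ {{{{{}}{}}B}B}B ⇒ {{{{{}}{}}{}}B}B ⇒ {{{{{}}{}}{}}{}}B ⇒ {{{{{}}{}}{}}{}}{}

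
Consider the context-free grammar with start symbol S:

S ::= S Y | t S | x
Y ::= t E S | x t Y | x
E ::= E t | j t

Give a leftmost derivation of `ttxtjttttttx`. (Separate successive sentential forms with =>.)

S=>tS=>tSY=>ttSY=>ttxY=>ttxtES=>ttxtEtS=>ttxtEttS=>ttxtjtttS=>ttxtjttttS=>ttxtjtttttS=>ttxtjttttttS=>ttxtjttttttx

S => tS   [S ::= t S]
tS => tSY   [S ::= S Y]
tSY => ttSY   [S ::= t S]
ttSY => ttxY   [S ::= x]
ttxY => ttxtES   [Y ::= t E S]
ttxtES => ttxtEtS   [E ::= E t]
ttxtEtS => ttxtEttS   [E ::= E t]
ttxtEttS => ttxtjtttS   [E ::= j t]
ttxtjtttS => ttxtjttttS   [S ::= t S]
ttxtjttttS => ttxtjtttttS   [S ::= t S]
ttxtjtttttS => ttxtjttttttS   [S ::= t S]
ttxtjttttttS => ttxtjttttttx   [S ::= x]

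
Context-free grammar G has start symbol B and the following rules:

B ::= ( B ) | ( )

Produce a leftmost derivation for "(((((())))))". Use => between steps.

B => (B)   [B ::= ( B )]
(B) => ((B))   [B ::= ( B )]
((B)) => (((B)))   [B ::= ( B )]
(((B))) => ((((B))))   [B ::= ( B )]
((((B)))) => (((((B)))))   [B ::= ( B )]
(((((B))))) => (((((())))))   [B ::= ( )]

B => (B) => ((B)) => (((B))) => ((((B)))) => (((((B))))) => (((((())))))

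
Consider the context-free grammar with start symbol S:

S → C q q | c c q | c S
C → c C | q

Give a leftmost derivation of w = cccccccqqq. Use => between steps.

S => Cqq   [S → C q q]
Cqq => cCqq   [C → c C]
cCqq => ccCqq   [C → c C]
ccCqq => cccCqq   [C → c C]
cccCqq => ccccCqq   [C → c C]
ccccCqq => cccccCqq   [C → c C]
cccccCqq => ccccccCqq   [C → c C]
ccccccCqq => cccccccCqq   [C → c C]
cccccccCqq => cccccccqqq   [C → q]

S => Cqq => cCqq => ccCqq => cccCqq => ccccCqq => cccccCqq => ccccccCqq => cccccccCqq => cccccccqqq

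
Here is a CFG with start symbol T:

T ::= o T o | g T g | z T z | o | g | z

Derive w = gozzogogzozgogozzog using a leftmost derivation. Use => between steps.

T => gTg   [T ::= g T g]
gTg => goTog   [T ::= o T o]
goTog => gozTzog   [T ::= z T z]
gozTzog => gozzTzzog   [T ::= z T z]
gozzTzzog => gozzoTozzog   [T ::= o T o]
gozzoTozzog => gozzogTgozzog   [T ::= g T g]
gozzogTgozzog => gozzogoTogozzog   [T ::= o T o]
gozzogoTogozzog => gozzogogTgogozzog   [T ::= g T g]
gozzogogTgogozzog => gozzogogzTzgogozzog   [T ::= z T z]
gozzogogzTzgogozzog => gozzogogzozgogozzog   [T ::= o]

T=>gTg=>goTog=>gozTzog=>gozzTzzog=>gozzoTozzog=>gozzogTgozzog=>gozzogoTogozzog=>gozzogogTgogozzog=>gozzogogzTzgogozzog=>gozzogogzozgogozzog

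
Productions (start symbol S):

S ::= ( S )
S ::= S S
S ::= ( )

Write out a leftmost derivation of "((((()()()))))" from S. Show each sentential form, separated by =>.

S => (S)   [S ::= ( S )]
(S) => ((S))   [S ::= ( S )]
((S)) => (((S)))   [S ::= ( S )]
(((S))) => ((((S))))   [S ::= ( S )]
((((S)))) => ((((SS))))   [S ::= S S]
((((SS)))) => ((((SSS))))   [S ::= S S]
((((SSS)))) => ((((()SS))))   [S ::= ( )]
((((()SS)))) => ((((()()S))))   [S ::= ( )]
((((()()S)))) => ((((()()()))))   [S ::= ( )]

S => (S) => ((S)) => (((S))) => ((((S)))) => ((((SS)))) => ((((SSS)))) => ((((()SS)))) => ((((()()S)))) => ((((()()()))))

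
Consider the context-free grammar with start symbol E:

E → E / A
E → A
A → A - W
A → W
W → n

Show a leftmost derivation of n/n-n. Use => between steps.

E => E/A   [E → E / A]
E/A => A/A   [E → A]
A/A => W/A   [A → W]
W/A => n/A   [W → n]
n/A => n/A-W   [A → A - W]
n/A-W => n/W-W   [A → W]
n/W-W => n/n-W   [W → n]
n/n-W => n/n-n   [W → n]

E => E/A => A/A => W/A => n/A => n/A-W => n/W-W => n/n-W => n/n-n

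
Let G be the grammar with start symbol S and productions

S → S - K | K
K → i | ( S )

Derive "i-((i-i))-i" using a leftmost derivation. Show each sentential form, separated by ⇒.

S ⇒ S-K ⇒ S-K-K ⇒ K-K-K ⇒ i-K-K ⇒ i-(S)-K ⇒ i-(K)-K ⇒ i-((S))-K ⇒ i-((S-K))-K ⇒ i-((K-K))-K ⇒ i-((i-K))-K ⇒ i-((i-i))-K ⇒ i-((i-i))-i

S ⇒ S-K   [S → S - K]
S-K ⇒ S-K-K   [S → S - K]
S-K-K ⇒ K-K-K   [S → K]
K-K-K ⇒ i-K-K   [K → i]
i-K-K ⇒ i-(S)-K   [K → ( S )]
i-(S)-K ⇒ i-(K)-K   [S → K]
i-(K)-K ⇒ i-((S))-K   [K → ( S )]
i-((S))-K ⇒ i-((S-K))-K   [S → S - K]
i-((S-K))-K ⇒ i-((K-K))-K   [S → K]
i-((K-K))-K ⇒ i-((i-K))-K   [K → i]
i-((i-K))-K ⇒ i-((i-i))-K   [K → i]
i-((i-i))-K ⇒ i-((i-i))-i   [K → i]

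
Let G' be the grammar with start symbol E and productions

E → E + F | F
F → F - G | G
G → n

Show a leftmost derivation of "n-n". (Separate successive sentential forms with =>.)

E=>F=>F-G=>G-G=>n-G=>n-n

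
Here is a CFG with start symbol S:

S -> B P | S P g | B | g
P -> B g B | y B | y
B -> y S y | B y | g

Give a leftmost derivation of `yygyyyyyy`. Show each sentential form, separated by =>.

S => B   [S -> B]
B => By   [B -> B y]
By => ySyy   [B -> y S y]
ySyy => yByy   [S -> B]
yByy => yByyy   [B -> B y]
yByyy => yByyyy   [B -> B y]
yByyyy => yByyyyy   [B -> B y]
yByyyyy => yySyyyyyy   [B -> y S y]
yySyyyyyy => yygyyyyyy   [S -> g]

S => B => By => ySyy => yByy => yByyy => yByyyy => yByyyyy => yySyyyyyy => yygyyyyyy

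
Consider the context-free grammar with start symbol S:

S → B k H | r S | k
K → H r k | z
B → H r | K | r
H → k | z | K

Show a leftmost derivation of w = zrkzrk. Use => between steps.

S=>BkH=>HrkH=>KrkH=>zrkH=>zrkK=>zrkHrk=>zrkzrk

S => BkH   [S → B k H]
BkH => HrkH   [B → H r]
HrkH => KrkH   [H → K]
KrkH => zrkH   [K → z]
zrkH => zrkK   [H → K]
zrkK => zrkHrk   [K → H r k]
zrkHrk => zrkzrk   [H → z]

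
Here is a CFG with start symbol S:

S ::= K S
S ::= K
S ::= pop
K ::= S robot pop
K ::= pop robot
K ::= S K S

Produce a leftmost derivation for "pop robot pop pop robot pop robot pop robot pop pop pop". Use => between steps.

S => K S => S robot pop S => pop robot pop S => pop robot pop K S => pop robot pop S K S S => pop robot pop K K S S => pop robot pop pop robot K S S => pop robot pop pop robot S K S S S => pop robot pop pop robot K K S S S => pop robot pop pop robot pop robot K S S S => pop robot pop pop robot pop robot pop robot S S S => pop robot pop pop robot pop robot pop robot pop S S => pop robot pop pop robot pop robot pop robot pop pop S => pop robot pop pop robot pop robot pop robot pop pop pop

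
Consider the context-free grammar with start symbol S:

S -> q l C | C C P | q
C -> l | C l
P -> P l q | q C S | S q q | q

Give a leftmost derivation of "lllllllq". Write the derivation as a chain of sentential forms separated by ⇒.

S ⇒ CCP   [S -> C C P]
CCP ⇒ ClCP   [C -> C l]
ClCP ⇒ CllCP   [C -> C l]
CllCP ⇒ ClllCP   [C -> C l]
ClllCP ⇒ CllllCP   [C -> C l]
CllllCP ⇒ ClllllCP   [C -> C l]
ClllllCP ⇒ llllllCP   [C -> l]
llllllCP ⇒ lllllllP   [C -> l]
lllllllP ⇒ lllllllq   [P -> q]

S ⇒ CCP ⇒ ClCP ⇒ CllCP ⇒ ClllCP ⇒ CllllCP ⇒ ClllllCP ⇒ llllllCP ⇒ lllllllP ⇒ lllllllq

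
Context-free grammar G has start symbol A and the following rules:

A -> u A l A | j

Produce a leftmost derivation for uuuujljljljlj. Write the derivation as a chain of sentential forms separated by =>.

A => uAlA   [A -> u A l A]
uAlA => uuAlAlA   [A -> u A l A]
uuAlAlA => uuuAlAlAlA   [A -> u A l A]
uuuAlAlAlA => uuuuAlAlAlAlA   [A -> u A l A]
uuuuAlAlAlAlA => uuuujlAlAlAlA   [A -> j]
uuuujlAlAlAlA => uuuujljlAlAlA   [A -> j]
uuuujljlAlAlA => uuuujljljlAlA   [A -> j]
uuuujljljlAlA => uuuujljljljlA   [A -> j]
uuuujljljljlA => uuuujljljljlj   [A -> j]

A => uAlA => uuAlAlA => uuuAlAlAlA => uuuuAlAlAlAlA => uuuujlAlAlAlA => uuuujljlAlAlA => uuuujljljlAlA => uuuujljljljlA => uuuujljljljlj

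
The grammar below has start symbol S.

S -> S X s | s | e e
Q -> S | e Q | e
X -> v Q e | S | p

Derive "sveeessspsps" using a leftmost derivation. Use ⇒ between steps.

S ⇒ SXs ⇒ SXsXs ⇒ SXsXsXs ⇒ SXsXsXsXs ⇒ sXsXsXsXs ⇒ svQesXsXsXs ⇒ svSesXsXsXs ⇒ sveeesXsXsXs ⇒ sveeesSsXsXs ⇒ sveeesssXsXs ⇒ sveeessspsXs ⇒ sveeessspsps

S ⇒ SXs   [S -> S X s]
SXs ⇒ SXsXs   [S -> S X s]
SXsXs ⇒ SXsXsXs   [S -> S X s]
SXsXsXs ⇒ SXsXsXsXs   [S -> S X s]
SXsXsXsXs ⇒ sXsXsXsXs   [S -> s]
sXsXsXsXs ⇒ svQesXsXsXs   [X -> v Q e]
svQesXsXsXs ⇒ svSesXsXsXs   [Q -> S]
svSesXsXsXs ⇒ sveeesXsXsXs   [S -> e e]
sveeesXsXsXs ⇒ sveeesSsXsXs   [X -> S]
sveeesSsXsXs ⇒ sveeesssXsXs   [S -> s]
sveeesssXsXs ⇒ sveeessspsXs   [X -> p]
sveeessspsXs ⇒ sveeessspsps   [X -> p]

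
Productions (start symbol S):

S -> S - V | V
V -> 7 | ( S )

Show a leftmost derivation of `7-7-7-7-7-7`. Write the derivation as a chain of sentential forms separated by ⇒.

S⇒S-V⇒S-V-V⇒S-V-V-V⇒S-V-V-V-V⇒S-V-V-V-V-V⇒V-V-V-V-V-V⇒7-V-V-V-V-V⇒7-7-V-V-V-V⇒7-7-7-V-V-V⇒7-7-7-7-V-V⇒7-7-7-7-7-V⇒7-7-7-7-7-7

S ⇒ S-V   [S -> S - V]
S-V ⇒ S-V-V   [S -> S - V]
S-V-V ⇒ S-V-V-V   [S -> S - V]
S-V-V-V ⇒ S-V-V-V-V   [S -> S - V]
S-V-V-V-V ⇒ S-V-V-V-V-V   [S -> S - V]
S-V-V-V-V-V ⇒ V-V-V-V-V-V   [S -> V]
V-V-V-V-V-V ⇒ 7-V-V-V-V-V   [V -> 7]
7-V-V-V-V-V ⇒ 7-7-V-V-V-V   [V -> 7]
7-7-V-V-V-V ⇒ 7-7-7-V-V-V   [V -> 7]
7-7-7-V-V-V ⇒ 7-7-7-7-V-V   [V -> 7]
7-7-7-7-V-V ⇒ 7-7-7-7-7-V   [V -> 7]
7-7-7-7-7-V ⇒ 7-7-7-7-7-7   [V -> 7]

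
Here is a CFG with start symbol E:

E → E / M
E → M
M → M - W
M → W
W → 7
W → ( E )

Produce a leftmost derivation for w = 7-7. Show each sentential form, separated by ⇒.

E ⇒ M ⇒ M-W ⇒ W-W ⇒ 7-W ⇒ 7-7

E ⇒ M   [E → M]
M ⇒ M-W   [M → M - W]
M-W ⇒ W-W   [M → W]
W-W ⇒ 7-W   [W → 7]
7-W ⇒ 7-7   [W → 7]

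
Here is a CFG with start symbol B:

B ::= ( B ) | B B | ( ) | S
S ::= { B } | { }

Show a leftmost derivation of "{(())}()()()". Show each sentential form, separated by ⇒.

B ⇒ BB   [B ::= B B]
BB ⇒ BBB   [B ::= B B]
BBB ⇒ BBBB   [B ::= B B]
BBBB ⇒ SBBB   [B ::= S]
SBBB ⇒ {B}BBB   [S ::= { B }]
{B}BBB ⇒ {(B)}BBB   [B ::= ( B )]
{(B)}BBB ⇒ {(())}BBB   [B ::= ( )]
{(())}BBB ⇒ {(())}()BB   [B ::= ( )]
{(())}()BB ⇒ {(())}()()B   [B ::= ( )]
{(())}()()B ⇒ {(())}()()()   [B ::= ( )]

B ⇒ BB ⇒ BBB ⇒ BBBB ⇒ SBBB ⇒ {B}BBB ⇒ {(B)}BBB ⇒ {(())}BBB ⇒ {(())}()BB ⇒ {(())}()()B ⇒ {(())}()()()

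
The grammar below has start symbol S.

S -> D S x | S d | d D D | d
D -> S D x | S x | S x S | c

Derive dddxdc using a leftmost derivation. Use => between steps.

S => dDD => dSxSD => dSdxSD => dddxSD => dddxdD => dddxdc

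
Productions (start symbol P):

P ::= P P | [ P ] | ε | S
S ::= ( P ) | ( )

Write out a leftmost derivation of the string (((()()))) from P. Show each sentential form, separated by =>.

P => S => (P) => (S) => ((P)) => ((S)) => (((P))) => (((PP))) => (((SP))) => (((()P))) => (((()S))) => (((()())))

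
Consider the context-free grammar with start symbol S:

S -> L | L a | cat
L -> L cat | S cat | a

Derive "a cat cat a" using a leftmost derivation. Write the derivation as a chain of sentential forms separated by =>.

S => L a   [S -> L a]
L a => L cat a   [L -> L cat]
L cat a => L cat cat a   [L -> L cat]
L cat cat a => a cat cat a   [L -> a]

S => L a => L cat a => L cat cat a => a cat cat a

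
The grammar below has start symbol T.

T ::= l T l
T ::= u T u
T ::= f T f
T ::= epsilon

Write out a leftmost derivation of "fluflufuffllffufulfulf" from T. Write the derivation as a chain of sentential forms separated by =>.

T => fTf => flTlf => fluTulf => flufTfulf => fluflTlfulf => flufluTulfulf => fluflufTfulfulf => fluflufuTufulfulf => fluflufufTfufulfulf => fluflufuffTffufulfulf => fluflufufflTlffufulfulf => fluflufuffllffufulfulf

T => fTf   [T ::= f T f]
fTf => flTlf   [T ::= l T l]
flTlf => fluTulf   [T ::= u T u]
fluTulf => flufTfulf   [T ::= f T f]
flufTfulf => fluflTlfulf   [T ::= l T l]
fluflTlfulf => flufluTulfulf   [T ::= u T u]
flufluTulfulf => fluflufTfulfulf   [T ::= f T f]
fluflufTfulfulf => fluflufuTufulfulf   [T ::= u T u]
fluflufuTufulfulf => fluflufufTfufulfulf   [T ::= f T f]
fluflufufTfufulfulf => fluflufuffTffufulfulf   [T ::= f T f]
fluflufuffTffufulfulf => fluflufufflTlffufulfulf   [T ::= l T l]
fluflufufflTlffufulfulf => fluflufuffllffufulfulf   [T ::= epsilon]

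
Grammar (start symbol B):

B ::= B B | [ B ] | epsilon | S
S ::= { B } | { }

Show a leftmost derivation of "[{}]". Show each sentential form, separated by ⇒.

B⇒[B]⇒[S]⇒[{}]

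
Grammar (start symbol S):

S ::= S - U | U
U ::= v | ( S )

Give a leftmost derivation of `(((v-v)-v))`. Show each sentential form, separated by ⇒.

S ⇒ U ⇒ (S) ⇒ (U) ⇒ ((S)) ⇒ ((S-U)) ⇒ ((U-U)) ⇒ (((S)-U)) ⇒ (((S-U)-U)) ⇒ (((U-U)-U)) ⇒ (((v-U)-U)) ⇒ (((v-v)-U)) ⇒ (((v-v)-v))

S ⇒ U   [S ::= U]
U ⇒ (S)   [U ::= ( S )]
(S) ⇒ (U)   [S ::= U]
(U) ⇒ ((S))   [U ::= ( S )]
((S)) ⇒ ((S-U))   [S ::= S - U]
((S-U)) ⇒ ((U-U))   [S ::= U]
((U-U)) ⇒ (((S)-U))   [U ::= ( S )]
(((S)-U)) ⇒ (((S-U)-U))   [S ::= S - U]
(((S-U)-U)) ⇒ (((U-U)-U))   [S ::= U]
(((U-U)-U)) ⇒ (((v-U)-U))   [U ::= v]
(((v-U)-U)) ⇒ (((v-v)-U))   [U ::= v]
(((v-v)-U)) ⇒ (((v-v)-v))   [U ::= v]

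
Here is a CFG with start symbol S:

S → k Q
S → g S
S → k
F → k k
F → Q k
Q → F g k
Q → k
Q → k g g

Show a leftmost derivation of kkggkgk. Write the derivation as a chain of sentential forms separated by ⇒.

S ⇒ kQ ⇒ kFgk ⇒ kQkgk ⇒ kkggkgk

S ⇒ kQ   [S → k Q]
kQ ⇒ kFgk   [Q → F g k]
kFgk ⇒ kQkgk   [F → Q k]
kQkgk ⇒ kkggkgk   [Q → k g g]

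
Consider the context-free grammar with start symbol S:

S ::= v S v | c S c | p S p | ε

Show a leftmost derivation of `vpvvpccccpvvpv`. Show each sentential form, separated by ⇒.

S ⇒ vSv ⇒ vpSpv ⇒ vpvSvpv ⇒ vpvvSvvpv ⇒ vpvvpSpvvpv ⇒ vpvvpcScpvvpv ⇒ vpvvpccSccpvvpv ⇒ vpvvpccccpvvpv

S ⇒ vSv   [S ::= v S v]
vSv ⇒ vpSpv   [S ::= p S p]
vpSpv ⇒ vpvSvpv   [S ::= v S v]
vpvSvpv ⇒ vpvvSvvpv   [S ::= v S v]
vpvvSvvpv ⇒ vpvvpSpvvpv   [S ::= p S p]
vpvvpSpvvpv ⇒ vpvvpcScpvvpv   [S ::= c S c]
vpvvpcScpvvpv ⇒ vpvvpccSccpvvpv   [S ::= c S c]
vpvvpccSccpvvpv ⇒ vpvvpccccpvvpv   [S ::= ε]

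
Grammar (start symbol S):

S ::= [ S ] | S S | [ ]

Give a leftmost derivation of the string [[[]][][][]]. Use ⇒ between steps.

S⇒[S]⇒[SS]⇒[SSS]⇒[SSSS]⇒[[S]SSS]⇒[[[]]SSS]⇒[[[]][]SS]⇒[[[]][][]S]⇒[[[]][][][]]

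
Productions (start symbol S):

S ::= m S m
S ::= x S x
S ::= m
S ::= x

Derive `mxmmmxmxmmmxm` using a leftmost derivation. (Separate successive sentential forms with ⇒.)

S ⇒ mSm ⇒ mxSxm ⇒ mxmSmxm ⇒ mxmmSmmxm ⇒ mxmmmSmmmxm ⇒ mxmmmxSxmmmxm ⇒ mxmmmxmxmmmxm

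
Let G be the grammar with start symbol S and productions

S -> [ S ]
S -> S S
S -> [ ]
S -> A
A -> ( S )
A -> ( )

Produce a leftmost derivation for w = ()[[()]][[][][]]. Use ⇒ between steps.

S ⇒ SS ⇒ SSS ⇒ ASS ⇒ ()SS ⇒ ()[S]S ⇒ ()[[S]]S ⇒ ()[[A]]S ⇒ ()[[()]]S ⇒ ()[[()]][S] ⇒ ()[[()]][SS] ⇒ ()[[()]][SSS] ⇒ ()[[()]][[]SS] ⇒ ()[[()]][[][]S] ⇒ ()[[()]][[][][]]

S ⇒ SS   [S -> S S]
SS ⇒ SSS   [S -> S S]
SSS ⇒ ASS   [S -> A]
ASS ⇒ ()SS   [A -> ( )]
()SS ⇒ ()[S]S   [S -> [ S ]]
()[S]S ⇒ ()[[S]]S   [S -> [ S ]]
()[[S]]S ⇒ ()[[A]]S   [S -> A]
()[[A]]S ⇒ ()[[()]]S   [A -> ( )]
()[[()]]S ⇒ ()[[()]][S]   [S -> [ S ]]
()[[()]][S] ⇒ ()[[()]][SS]   [S -> S S]
()[[()]][SS] ⇒ ()[[()]][SSS]   [S -> S S]
()[[()]][SSS] ⇒ ()[[()]][[]SS]   [S -> [ ]]
()[[()]][[]SS] ⇒ ()[[()]][[][]S]   [S -> [ ]]
()[[()]][[][]S] ⇒ ()[[()]][[][][]]   [S -> [ ]]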